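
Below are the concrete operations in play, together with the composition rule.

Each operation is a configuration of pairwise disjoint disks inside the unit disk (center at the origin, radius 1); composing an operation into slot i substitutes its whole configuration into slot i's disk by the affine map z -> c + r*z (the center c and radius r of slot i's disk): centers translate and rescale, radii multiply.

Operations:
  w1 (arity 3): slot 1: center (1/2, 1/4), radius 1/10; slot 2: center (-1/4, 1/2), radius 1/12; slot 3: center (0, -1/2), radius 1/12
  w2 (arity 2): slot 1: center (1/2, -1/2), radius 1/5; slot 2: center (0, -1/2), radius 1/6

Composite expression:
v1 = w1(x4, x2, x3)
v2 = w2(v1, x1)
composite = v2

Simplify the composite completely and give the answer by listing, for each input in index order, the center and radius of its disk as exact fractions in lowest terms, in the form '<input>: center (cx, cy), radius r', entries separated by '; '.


x1: center (0, -1/2), radius 1/6; x2: center (9/20, -2/5), radius 1/60; x3: center (1/2, -3/5), radius 1/60; x4: center (3/5, -9/20), radius 1/50

Below w2, radii multiply path by path; the x-disk centers shift.
input x4: applying the 2 nested substitutions gives center (3/5, -9/20), radius 1/50
input x2: applying the 2 nested substitutions gives center (9/20, -2/5), radius 1/60
input x3: applying the 2 nested substitutions gives center (1/2, -3/5), radius 1/60
input x1: applying the 1 nested substitution gives center (0, -1/2), radius 1/6


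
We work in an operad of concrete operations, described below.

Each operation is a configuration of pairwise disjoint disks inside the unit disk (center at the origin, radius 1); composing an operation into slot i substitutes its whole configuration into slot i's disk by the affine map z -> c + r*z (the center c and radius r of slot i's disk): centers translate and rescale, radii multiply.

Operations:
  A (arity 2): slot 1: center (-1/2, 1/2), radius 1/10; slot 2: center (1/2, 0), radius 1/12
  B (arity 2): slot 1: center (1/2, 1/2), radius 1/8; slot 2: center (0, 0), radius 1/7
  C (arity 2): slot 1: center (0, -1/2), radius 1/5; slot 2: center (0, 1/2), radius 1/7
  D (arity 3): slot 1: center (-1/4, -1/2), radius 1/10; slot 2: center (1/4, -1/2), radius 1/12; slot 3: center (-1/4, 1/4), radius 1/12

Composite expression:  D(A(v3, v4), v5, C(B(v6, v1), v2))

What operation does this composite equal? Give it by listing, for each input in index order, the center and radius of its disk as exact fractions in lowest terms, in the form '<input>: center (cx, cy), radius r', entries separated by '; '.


v1: center (-1/4, 5/24), radius 1/420; v2: center (-1/4, 7/24), radius 1/84; v3: center (-3/10, -9/20), radius 1/100; v4: center (-1/5, -1/2), radius 1/120; v5: center (1/4, -1/2), radius 1/12; v6: center (-29/120, 13/60), radius 1/480

Below D, radii multiply path by path; the v-disk centers shift.
input v3: applying the 2 nested substitutions gives center (-3/10, -9/20), radius 1/100
input v4: applying the 2 nested substitutions gives center (-1/5, -1/2), radius 1/120
input v5: applying the 1 nested substitution gives center (1/4, -1/2), radius 1/12
input v6: applying the 3 nested substitutions gives center (-29/120, 13/60), radius 1/480
input v1: applying the 3 nested substitutions gives center (-1/4, 5/24), radius 1/420
input v2: applying the 2 nested substitutions gives center (-1/4, 7/24), radius 1/84


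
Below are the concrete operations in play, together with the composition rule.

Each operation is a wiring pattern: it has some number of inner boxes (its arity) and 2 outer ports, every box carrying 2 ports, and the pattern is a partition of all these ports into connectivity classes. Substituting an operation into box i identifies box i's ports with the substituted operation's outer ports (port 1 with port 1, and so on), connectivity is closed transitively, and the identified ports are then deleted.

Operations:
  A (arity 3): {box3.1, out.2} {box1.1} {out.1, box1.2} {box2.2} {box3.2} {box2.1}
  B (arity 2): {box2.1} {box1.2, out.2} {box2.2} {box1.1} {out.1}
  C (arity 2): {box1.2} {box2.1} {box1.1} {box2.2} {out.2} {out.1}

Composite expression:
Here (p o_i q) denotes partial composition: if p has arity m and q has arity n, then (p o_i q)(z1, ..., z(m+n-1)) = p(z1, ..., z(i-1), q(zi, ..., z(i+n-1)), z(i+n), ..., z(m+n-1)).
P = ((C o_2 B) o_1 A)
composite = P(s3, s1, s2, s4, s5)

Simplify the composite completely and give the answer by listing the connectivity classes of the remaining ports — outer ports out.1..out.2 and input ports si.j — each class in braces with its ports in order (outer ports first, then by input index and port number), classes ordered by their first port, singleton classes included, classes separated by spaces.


{out.1} {out.2} {s1.1} {s1.2} {s2.1} {s2.2} {s3.1} {s3.2} {s4.1} {s4.2} {s5.1} {s5.2}

After gluing at C, chains via deleted ports link the s-ports.
composing A on (s3, s1, s2), with out.j its own outer ports: {out.1, s3.2} {out.2, s2.1} {s1.1} {s1.2} {s2.2} {s3.1}
composing B on (s4, s5), with out.j its own outer ports: {out.1} {out.2, s4.2} {s4.1} {s5.1} {s5.2}
composing C on (s3, s1, s2, s4, s5), with out.j its own outer ports: {out.1} {out.2} {s1.1} {s1.2} {s2.1} {s2.2} {s3.1} {s3.2} {s4.1} {s4.2} {s5.1} {s5.2}


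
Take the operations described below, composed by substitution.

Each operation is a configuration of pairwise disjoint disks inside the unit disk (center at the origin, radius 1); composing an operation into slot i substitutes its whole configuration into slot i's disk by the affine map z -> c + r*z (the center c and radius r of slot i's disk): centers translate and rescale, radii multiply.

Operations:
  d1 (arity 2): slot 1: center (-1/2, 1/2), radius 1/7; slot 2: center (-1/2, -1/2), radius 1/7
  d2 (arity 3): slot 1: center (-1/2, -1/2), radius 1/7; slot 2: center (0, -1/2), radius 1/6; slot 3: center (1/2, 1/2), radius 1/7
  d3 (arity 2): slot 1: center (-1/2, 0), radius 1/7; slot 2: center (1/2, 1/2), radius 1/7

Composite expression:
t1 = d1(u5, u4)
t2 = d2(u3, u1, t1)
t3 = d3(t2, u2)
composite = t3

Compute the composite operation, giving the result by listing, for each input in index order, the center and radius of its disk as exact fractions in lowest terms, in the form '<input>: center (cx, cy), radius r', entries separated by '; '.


u1: center (-1/2, -1/14), radius 1/42; u2: center (1/2, 1/2), radius 1/7; u3: center (-4/7, -1/14), radius 1/49; u4: center (-43/98, 3/49), radius 1/343; u5: center (-43/98, 4/49), radius 1/343

Below d3, radii multiply path by path; the u-disk centers shift.
input u3: composing its 2 substitution steps yields center (-4/7, -1/14), radius 1/49
input u1: composing its 2 substitution steps yields center (-1/2, -1/14), radius 1/42
input u5: composing its 3 substitution steps yields center (-43/98, 4/49), radius 1/343
input u4: composing its 3 substitution steps yields center (-43/98, 3/49), radius 1/343
input u2: composing its 1 substitution step yields center (1/2, 1/2), radius 1/7


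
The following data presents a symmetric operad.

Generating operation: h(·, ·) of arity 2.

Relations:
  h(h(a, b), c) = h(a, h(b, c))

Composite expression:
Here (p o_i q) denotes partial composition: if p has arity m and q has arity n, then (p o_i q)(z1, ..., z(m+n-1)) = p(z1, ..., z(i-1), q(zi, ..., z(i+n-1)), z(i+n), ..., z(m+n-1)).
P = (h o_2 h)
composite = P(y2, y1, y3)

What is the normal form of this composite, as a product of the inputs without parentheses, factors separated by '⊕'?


Key point: h is associative — brackets drop, the y-order remains.
h(y1, y3) flattens to y1 ⊕ y3
h(y2, h(y1, y3)) flattens to y2 ⊕ y1 ⊕ y3

y2 ⊕ y1 ⊕ y3


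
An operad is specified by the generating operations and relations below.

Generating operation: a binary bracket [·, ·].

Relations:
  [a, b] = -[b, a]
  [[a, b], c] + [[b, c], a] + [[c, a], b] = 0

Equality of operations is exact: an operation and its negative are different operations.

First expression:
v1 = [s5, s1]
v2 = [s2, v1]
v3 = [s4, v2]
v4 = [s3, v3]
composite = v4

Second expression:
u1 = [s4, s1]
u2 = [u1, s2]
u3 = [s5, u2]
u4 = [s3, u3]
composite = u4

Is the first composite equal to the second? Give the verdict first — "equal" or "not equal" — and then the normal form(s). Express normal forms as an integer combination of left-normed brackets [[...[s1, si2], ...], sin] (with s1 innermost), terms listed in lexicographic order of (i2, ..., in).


not equal: they reduce to [[[[s1, s5], s2], s4], s3] and -[[[[s1, s4], s2], s5], s3]

The first expression reduces to [[[[s1, s5], s2], s4], s3]
The second expression reduces to -[[[[s1, s4], s2], s5], s3]
The forms do not match — not equal.


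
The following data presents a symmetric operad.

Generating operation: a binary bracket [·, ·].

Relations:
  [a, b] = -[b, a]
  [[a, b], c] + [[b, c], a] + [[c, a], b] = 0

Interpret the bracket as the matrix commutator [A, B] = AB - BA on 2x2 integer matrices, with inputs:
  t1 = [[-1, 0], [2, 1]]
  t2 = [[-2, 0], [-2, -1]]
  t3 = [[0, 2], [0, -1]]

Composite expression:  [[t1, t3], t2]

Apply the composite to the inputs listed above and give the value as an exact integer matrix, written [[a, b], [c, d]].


[[8, -4], [-18, -8]]


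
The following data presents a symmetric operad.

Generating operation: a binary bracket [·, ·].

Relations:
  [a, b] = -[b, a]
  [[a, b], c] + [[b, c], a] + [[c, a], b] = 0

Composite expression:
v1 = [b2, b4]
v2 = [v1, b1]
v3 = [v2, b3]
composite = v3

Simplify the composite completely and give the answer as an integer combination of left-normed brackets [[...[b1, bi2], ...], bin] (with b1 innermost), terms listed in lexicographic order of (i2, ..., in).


-[[[b1, b2], b4], b3] + [[[b1, b4], b2], b3]

Skip Jacobi rewriting: expand, keep b1-initial words, read off terms.
Composite bracket: [[[b2, b4], b1], b3]
Applying ab - ba throughout gives 8 signed words (2^3 = 8).
Keep just the words that open with b1:
  word b1b2b4b3 has sign -1, contributing -[[[b1, b2], b4], b3]
  word b1b4b2b3 has sign +1, contributing +[[[b1, b4], b2], b3]


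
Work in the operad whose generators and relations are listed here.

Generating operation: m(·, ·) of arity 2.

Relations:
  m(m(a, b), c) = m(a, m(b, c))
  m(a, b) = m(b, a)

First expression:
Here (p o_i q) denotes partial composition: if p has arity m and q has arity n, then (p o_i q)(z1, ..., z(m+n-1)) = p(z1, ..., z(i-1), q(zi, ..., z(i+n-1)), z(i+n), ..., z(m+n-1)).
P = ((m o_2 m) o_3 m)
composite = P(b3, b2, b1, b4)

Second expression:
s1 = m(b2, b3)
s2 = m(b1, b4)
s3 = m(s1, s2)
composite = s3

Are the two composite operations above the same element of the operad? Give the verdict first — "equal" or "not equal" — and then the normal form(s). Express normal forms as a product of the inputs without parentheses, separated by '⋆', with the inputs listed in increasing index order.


equal; the common form is b1 ⋆ b2 ⋆ b3 ⋆ b4

The first expression reduces to b1 ⋆ b2 ⋆ b3 ⋆ b4
The second expression reduces to b1 ⋆ b2 ⋆ b3 ⋆ b4
Identical normal forms: equal.


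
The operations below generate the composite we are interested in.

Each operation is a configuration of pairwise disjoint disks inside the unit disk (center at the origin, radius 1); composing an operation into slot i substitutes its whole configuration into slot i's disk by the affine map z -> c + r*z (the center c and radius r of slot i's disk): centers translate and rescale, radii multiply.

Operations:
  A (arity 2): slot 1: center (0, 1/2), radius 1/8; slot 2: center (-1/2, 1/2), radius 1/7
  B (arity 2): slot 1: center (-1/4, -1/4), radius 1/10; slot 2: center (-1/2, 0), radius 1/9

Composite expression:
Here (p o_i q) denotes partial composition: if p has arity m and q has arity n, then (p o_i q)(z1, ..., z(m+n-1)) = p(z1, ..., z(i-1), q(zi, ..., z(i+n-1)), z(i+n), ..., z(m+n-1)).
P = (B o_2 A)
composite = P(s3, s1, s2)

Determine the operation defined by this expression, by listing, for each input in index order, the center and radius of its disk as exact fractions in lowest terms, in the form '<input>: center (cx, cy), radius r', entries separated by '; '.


Only the slot chain above each s matters under B; compose those maps.
input s3: composing its 1 substitution step yields center (-1/4, -1/4), radius 1/10
input s1: composing its 2 substitution steps yields center (-1/2, 1/18), radius 1/72
input s2: composing its 2 substitution steps yields center (-5/9, 1/18), radius 1/63

s1: center (-1/2, 1/18), radius 1/72; s2: center (-5/9, 1/18), radius 1/63; s3: center (-1/4, -1/4), radius 1/10


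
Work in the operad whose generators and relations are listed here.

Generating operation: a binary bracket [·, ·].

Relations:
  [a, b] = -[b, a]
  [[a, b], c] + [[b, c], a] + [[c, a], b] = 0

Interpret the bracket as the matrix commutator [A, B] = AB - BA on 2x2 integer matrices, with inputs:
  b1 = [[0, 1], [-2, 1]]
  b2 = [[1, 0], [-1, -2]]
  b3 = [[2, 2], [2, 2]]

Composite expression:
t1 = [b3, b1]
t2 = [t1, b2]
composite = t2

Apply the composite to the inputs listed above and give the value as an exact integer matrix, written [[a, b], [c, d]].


[b3, b1] = [[-6, 2], [-2, 6]]
[[b3, b1], b2] = [[-2, -6], [-18, 2]]

[[-2, -6], [-18, 2]]


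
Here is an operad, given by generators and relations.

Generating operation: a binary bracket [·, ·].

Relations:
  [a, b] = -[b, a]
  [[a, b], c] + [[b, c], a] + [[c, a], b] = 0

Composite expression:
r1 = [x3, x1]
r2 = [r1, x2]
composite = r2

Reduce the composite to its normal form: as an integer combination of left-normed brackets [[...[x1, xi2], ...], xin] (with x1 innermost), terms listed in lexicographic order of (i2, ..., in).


-[[x1, x3], x2]


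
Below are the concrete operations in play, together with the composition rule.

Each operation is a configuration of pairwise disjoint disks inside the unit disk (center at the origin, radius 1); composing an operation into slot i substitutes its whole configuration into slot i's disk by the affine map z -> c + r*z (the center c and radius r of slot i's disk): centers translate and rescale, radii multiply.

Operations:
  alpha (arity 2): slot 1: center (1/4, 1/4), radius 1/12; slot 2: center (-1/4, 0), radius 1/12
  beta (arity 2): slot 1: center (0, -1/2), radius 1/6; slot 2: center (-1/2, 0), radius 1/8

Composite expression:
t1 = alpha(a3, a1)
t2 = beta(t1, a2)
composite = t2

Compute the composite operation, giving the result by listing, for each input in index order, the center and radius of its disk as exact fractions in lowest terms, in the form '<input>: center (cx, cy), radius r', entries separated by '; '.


a1: center (-1/24, -1/2), radius 1/72; a2: center (-1/2, 0), radius 1/8; a3: center (1/24, -11/24), radius 1/72


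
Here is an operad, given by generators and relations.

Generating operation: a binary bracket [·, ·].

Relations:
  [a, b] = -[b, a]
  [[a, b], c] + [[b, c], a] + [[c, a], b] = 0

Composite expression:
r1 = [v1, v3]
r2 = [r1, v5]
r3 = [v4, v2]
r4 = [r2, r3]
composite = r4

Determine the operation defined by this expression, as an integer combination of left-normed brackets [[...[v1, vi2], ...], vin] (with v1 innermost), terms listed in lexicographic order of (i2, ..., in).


-[[[[v1, v3], v5], v2], v4] + [[[[v1, v3], v5], v4], v2]

A multilinear Lie element is pinned by v1-initial words (v1 innermost).
Composite bracket: [[[v1, v3], v5], [v4, v2]]
Applying ab - ba throughout gives 16 signed words (2^4 = 16).
Keep just the words that open with v1:
  from v1v3v5v2v4, sign -1: term -[[[[v1, v3], v5], v2], v4]
  from v1v3v5v4v2, sign +1: term +[[[[v1, v3], v5], v4], v2]


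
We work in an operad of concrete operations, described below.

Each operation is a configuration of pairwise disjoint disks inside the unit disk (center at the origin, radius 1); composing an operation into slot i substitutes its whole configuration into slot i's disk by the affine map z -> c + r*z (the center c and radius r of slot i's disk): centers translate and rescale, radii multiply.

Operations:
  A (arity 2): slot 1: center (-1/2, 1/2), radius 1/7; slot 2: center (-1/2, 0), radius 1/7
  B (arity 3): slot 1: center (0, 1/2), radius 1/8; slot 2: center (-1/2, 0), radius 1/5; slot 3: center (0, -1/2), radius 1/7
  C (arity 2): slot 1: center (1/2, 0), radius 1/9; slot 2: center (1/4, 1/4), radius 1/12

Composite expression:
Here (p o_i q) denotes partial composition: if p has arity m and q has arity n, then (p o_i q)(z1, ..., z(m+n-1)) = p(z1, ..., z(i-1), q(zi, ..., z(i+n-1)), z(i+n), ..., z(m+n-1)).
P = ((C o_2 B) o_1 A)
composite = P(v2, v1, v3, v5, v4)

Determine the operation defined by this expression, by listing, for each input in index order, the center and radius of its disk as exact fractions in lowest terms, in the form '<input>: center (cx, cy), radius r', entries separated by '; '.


v1: center (4/9, 0), radius 1/63; v2: center (4/9, 1/18), radius 1/63; v3: center (1/4, 7/24), radius 1/96; v4: center (1/4, 5/24), radius 1/84; v5: center (5/24, 1/4), radius 1/60

Follow each v-input down from C: c' goes to c + r*c', radius to r*r'.
tracing v2 down its 2-map path: center (4/9, 1/18), radius 1/63
tracing v1 down its 2-map path: center (4/9, 0), radius 1/63
tracing v3 down its 2-map path: center (1/4, 7/24), radius 1/96
tracing v5 down its 2-map path: center (5/24, 1/4), radius 1/60
tracing v4 down its 2-map path: center (1/4, 5/24), radius 1/84


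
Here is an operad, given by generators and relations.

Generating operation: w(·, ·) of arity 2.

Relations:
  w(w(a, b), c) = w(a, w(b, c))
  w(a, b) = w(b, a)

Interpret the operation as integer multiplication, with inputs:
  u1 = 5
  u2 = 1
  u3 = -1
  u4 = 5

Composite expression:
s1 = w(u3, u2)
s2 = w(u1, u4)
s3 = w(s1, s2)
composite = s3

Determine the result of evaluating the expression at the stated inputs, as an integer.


-25

w(u3, u2) = -1
w(u1, u4) = 25
w(w(u3, u2), w(u1, u4)) = -25


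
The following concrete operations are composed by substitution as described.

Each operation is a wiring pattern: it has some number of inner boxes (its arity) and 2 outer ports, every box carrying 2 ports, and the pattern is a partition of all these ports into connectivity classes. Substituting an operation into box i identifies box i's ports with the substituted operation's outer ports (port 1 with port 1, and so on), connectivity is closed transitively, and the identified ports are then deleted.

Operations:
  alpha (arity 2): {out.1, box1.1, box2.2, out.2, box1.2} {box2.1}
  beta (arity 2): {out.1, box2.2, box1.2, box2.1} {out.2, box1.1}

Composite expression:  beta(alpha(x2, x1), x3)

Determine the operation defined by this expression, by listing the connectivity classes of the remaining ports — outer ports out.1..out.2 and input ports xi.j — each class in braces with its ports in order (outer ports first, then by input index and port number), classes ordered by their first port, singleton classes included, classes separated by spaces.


{out.1, out.2, x1.2, x2.1, x2.2, x3.1, x3.2} {x1.1}

Reachability decides: close wires over beta-identified ports.
through alpha, on inputs (x2, x1): {out.1, out.2, x1.2, x2.1, x2.2} {x1.1} (out.j = stage outer ports)
through beta, on inputs (x2, x1, x3): {out.1, out.2, x1.2, x2.1, x2.2, x3.1, x3.2} {x1.1} (out.j = stage outer ports)


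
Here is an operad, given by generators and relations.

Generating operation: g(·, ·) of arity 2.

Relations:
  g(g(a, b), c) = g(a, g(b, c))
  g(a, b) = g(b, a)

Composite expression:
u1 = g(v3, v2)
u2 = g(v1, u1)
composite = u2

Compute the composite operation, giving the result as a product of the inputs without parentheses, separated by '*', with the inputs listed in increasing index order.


With g associative and commutative, the v-input set is all that matters.
g(v3, v2) collapses to v3 * v2
g(v1, g(v3, v2)) collapses to v1 * v3 * v2
commutativity sorts the factors: v1 * v2 * v3

v1 * v2 * v3


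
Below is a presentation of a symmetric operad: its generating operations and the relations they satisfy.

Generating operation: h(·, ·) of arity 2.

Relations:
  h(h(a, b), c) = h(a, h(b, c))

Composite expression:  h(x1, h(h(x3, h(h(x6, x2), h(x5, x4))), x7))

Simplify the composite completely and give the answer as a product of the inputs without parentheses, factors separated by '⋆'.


x1 ⋆ x3 ⋆ x6 ⋆ x2 ⋆ x5 ⋆ x4 ⋆ x7

Under associativity of h, the answer is the x's in reading order.
h(x6, x2) flattens to x6 ⋆ x2
h(x5, x4) flattens to x5 ⋆ x4
h(h(x6, x2), h(x5, x4)) flattens to x6 ⋆ x2 ⋆ x5 ⋆ x4
h(x3, h(h(x6, x2), h(x5, x4))) flattens to x3 ⋆ x6 ⋆ x2 ⋆ x5 ⋆ x4
h(h(x3, h(h(x6, x2), h(x5, x4))), x7) flattens to x3 ⋆ x6 ⋆ x2 ⋆ x5 ⋆ x4 ⋆ x7
h(x1, h(h(x3, h(h(x6, x2), h(x5, x4))), x7)) flattens to x1 ⋆ x3 ⋆ x6 ⋆ x2 ⋆ x5 ⋆ x4 ⋆ x7


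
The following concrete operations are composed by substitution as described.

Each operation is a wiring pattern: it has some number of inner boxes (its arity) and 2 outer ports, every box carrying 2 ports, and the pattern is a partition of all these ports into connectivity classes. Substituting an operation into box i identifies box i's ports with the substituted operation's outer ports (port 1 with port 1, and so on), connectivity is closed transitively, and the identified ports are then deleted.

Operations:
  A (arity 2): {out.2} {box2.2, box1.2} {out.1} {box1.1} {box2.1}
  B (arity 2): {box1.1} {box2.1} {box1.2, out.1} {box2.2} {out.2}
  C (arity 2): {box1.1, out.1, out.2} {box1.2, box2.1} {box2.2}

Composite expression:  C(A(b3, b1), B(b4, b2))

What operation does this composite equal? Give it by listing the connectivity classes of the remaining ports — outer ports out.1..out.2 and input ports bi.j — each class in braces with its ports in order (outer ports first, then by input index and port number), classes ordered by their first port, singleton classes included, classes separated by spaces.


Substituting into C glues patterns; closure does the rest.
stage A: inputs (b3, b1), connectivity {out.1} {out.2} {b1.1} {b1.2, b3.2} {b3.1}, out.j its boundary
stage B: inputs (b4, b2), connectivity {out.1, b4.2} {out.2} {b2.1} {b2.2} {b4.1}, out.j its boundary
stage C: inputs (b3, b1, b4, b2), connectivity {out.1, out.2} {b1.1} {b1.2, b3.2} {b2.1} {b2.2} {b3.1} {b4.1} {b4.2}, out.j its boundary

{out.1, out.2} {b1.1} {b1.2, b3.2} {b2.1} {b2.2} {b3.1} {b4.1} {b4.2}


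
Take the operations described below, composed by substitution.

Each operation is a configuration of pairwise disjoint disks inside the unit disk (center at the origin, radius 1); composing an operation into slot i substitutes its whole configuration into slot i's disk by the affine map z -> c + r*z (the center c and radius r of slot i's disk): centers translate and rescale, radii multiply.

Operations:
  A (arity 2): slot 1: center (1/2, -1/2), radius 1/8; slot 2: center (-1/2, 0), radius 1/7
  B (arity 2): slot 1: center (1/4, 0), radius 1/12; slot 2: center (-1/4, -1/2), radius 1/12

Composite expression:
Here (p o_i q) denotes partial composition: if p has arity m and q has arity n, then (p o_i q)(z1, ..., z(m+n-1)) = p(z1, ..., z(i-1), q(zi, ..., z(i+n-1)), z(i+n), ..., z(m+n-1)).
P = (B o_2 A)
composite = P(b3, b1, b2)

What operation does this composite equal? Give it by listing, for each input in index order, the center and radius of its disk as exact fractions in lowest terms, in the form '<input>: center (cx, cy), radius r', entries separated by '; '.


Only the slot chain above each b matters under B; compose those maps.
input b3: composing its 1 substitution step yields center (1/4, 0), radius 1/12
input b1: composing its 2 substitution steps yields center (-5/24, -13/24), radius 1/96
input b2: composing its 2 substitution steps yields center (-7/24, -1/2), radius 1/84

b1: center (-5/24, -13/24), radius 1/96; b2: center (-7/24, -1/2), radius 1/84; b3: center (1/4, 0), radius 1/12


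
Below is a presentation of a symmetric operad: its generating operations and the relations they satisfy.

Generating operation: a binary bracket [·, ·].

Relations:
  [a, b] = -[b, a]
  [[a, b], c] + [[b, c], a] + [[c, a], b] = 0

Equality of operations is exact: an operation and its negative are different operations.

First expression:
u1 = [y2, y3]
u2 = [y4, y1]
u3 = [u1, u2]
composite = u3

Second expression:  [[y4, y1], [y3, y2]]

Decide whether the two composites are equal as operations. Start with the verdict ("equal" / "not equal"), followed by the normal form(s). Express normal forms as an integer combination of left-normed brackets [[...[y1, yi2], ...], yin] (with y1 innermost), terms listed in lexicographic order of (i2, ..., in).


equal; both compose to [[[y1, y4], y2], y3] - [[[y1, y4], y3], y2]

In normal form, the first expression is [[[y1, y4], y2], y3] - [[[y1, y4], y3], y2]
In normal form, the second expression is [[[y1, y4], y2], y3] - [[[y1, y4], y3], y2]
Identical normal forms: equal.


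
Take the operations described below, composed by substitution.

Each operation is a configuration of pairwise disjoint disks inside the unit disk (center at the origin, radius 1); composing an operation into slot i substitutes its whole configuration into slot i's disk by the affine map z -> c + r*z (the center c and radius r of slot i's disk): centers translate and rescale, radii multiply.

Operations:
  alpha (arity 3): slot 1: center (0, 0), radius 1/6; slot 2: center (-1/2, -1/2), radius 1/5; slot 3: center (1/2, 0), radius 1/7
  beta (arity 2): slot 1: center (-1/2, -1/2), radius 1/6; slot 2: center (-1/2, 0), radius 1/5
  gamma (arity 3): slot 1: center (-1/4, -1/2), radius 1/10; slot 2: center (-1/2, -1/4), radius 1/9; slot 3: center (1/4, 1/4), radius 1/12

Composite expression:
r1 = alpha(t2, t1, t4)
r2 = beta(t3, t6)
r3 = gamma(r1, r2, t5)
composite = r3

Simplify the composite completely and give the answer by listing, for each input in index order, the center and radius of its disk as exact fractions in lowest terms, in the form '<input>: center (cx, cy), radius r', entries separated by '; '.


Each t-disk chains the slot maps above it in gamma; radii multiply.
t2 passes through 2 substitutions, ending at center (-1/4, -1/2), radius 1/60
t1 passes through 2 substitutions, ending at center (-3/10, -11/20), radius 1/50
t4 passes through 2 substitutions, ending at center (-1/5, -1/2), radius 1/70
t3 passes through 2 substitutions, ending at center (-5/9, -11/36), radius 1/54
t6 passes through 2 substitutions, ending at center (-5/9, -1/4), radius 1/45
t5 passes through 1 substitution, ending at center (1/4, 1/4), radius 1/12

t1: center (-3/10, -11/20), radius 1/50; t2: center (-1/4, -1/2), radius 1/60; t3: center (-5/9, -11/36), radius 1/54; t4: center (-1/5, -1/2), radius 1/70; t5: center (1/4, 1/4), radius 1/12; t6: center (-5/9, -1/4), radius 1/45


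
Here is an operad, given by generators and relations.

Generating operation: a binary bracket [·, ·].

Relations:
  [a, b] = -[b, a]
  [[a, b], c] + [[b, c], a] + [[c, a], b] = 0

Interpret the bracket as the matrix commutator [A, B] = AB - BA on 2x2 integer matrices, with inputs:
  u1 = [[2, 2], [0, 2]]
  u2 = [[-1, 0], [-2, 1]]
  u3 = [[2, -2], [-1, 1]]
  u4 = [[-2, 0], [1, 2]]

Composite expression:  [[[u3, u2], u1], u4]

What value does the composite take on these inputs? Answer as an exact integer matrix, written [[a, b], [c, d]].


[u3, u2] = [[4, -4], [4, -4]]
[[u3, u2], u1] = [[-8, 16], [0, 8]]
[[[u3, u2], u1], u4] = [[16, 64], [16, -16]]

[[16, 64], [16, -16]]


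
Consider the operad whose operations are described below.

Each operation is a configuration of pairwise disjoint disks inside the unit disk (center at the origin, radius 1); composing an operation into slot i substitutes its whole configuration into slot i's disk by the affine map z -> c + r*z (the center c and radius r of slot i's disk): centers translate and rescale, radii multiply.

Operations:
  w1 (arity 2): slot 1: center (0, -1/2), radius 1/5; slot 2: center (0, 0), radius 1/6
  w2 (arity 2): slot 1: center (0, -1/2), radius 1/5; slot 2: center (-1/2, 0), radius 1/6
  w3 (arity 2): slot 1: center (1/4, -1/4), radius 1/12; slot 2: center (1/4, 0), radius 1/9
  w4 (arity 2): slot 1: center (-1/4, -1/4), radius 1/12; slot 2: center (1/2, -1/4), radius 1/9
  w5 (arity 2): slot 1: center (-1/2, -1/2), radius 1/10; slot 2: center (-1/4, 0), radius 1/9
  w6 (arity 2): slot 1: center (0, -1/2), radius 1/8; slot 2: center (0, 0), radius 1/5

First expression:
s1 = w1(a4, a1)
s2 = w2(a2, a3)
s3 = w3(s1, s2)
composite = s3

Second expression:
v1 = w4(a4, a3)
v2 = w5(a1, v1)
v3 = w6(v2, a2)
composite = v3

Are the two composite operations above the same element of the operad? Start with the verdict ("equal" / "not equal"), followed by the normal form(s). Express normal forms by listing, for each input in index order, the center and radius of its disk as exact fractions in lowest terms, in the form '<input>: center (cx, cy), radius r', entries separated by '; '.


The first expression reduces to a1: center (1/4, -1/4), radius 1/72; a2: center (1/4, -1/18), radius 1/45; a3: center (7/36, 0), radius 1/54; a4: center (1/4, -7/24), radius 1/60
The second expression reduces to a1: center (-1/16, -9/16), radius 1/80; a2: center (0, 0), radius 1/5; a3: center (-7/288, -145/288), radius 1/648; a4: center (-5/144, -145/288), radius 1/864
No match — not equal.

not equal — first a1: center (1/4, -1/4), radius 1/72; a2: center (1/4, -1/18), radius 1/45; a3: center (7/36, 0), radius 1/54; a4: center (1/4, -7/24), radius 1/60, second a1: center (-1/16, -9/16), radius 1/80; a2: center (0, 0), radius 1/5; a3: center (-7/288, -145/288), radius 1/648; a4: center (-5/144, -145/288), radius 1/864


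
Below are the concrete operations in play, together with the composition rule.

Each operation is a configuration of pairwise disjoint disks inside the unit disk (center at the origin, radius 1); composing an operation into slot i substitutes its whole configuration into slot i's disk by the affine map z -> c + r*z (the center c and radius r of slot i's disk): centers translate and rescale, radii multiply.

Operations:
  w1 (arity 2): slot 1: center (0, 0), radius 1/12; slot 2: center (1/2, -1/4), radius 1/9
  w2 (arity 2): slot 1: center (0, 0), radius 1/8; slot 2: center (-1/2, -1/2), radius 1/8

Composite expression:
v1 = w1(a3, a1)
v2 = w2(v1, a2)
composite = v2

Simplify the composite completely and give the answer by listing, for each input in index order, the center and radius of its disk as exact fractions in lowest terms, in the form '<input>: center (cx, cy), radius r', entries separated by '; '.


Affine substitution under w2: radii multiply and a-centers shift.
input a3: composing its 2 substitution steps yields center (0, 0), radius 1/96
input a1: composing its 2 substitution steps yields center (1/16, -1/32), radius 1/72
input a2: composing its 1 substitution step yields center (-1/2, -1/2), radius 1/8

a1: center (1/16, -1/32), radius 1/72; a2: center (-1/2, -1/2), radius 1/8; a3: center (0, 0), radius 1/96


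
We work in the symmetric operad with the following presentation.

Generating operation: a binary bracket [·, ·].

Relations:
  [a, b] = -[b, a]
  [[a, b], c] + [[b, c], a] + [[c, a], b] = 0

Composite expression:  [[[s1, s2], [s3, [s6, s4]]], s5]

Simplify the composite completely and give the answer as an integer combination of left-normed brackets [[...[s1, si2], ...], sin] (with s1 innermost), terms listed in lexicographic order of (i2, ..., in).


Expand each bracket as ab - ba; the s1-initial words give the coefficients.
Composite bracket: [[[s1, s2], [s3, [s6, s4]]], s5]
Applying ab - ba throughout gives 32 signed words (2^5 = 32).
Coefficients come from the s1-initial words:
  from s1s2s3s4s6s5, sign -1: term -[[[[[s1, s2], s3], s4], s6], s5]
  from s1s2s3s6s4s5, sign +1: term +[[[[[s1, s2], s3], s6], s4], s5]
  from s1s2s4s6s3s5, sign +1: term +[[[[[s1, s2], s4], s6], s3], s5]
  from s1s2s6s4s3s5, sign -1: term -[[[[[s1, s2], s6], s4], s3], s5]

-[[[[[s1, s2], s3], s4], s6], s5] + [[[[[s1, s2], s3], s6], s4], s5] + [[[[[s1, s2], s4], s6], s3], s5] - [[[[[s1, s2], s6], s4], s3], s5]


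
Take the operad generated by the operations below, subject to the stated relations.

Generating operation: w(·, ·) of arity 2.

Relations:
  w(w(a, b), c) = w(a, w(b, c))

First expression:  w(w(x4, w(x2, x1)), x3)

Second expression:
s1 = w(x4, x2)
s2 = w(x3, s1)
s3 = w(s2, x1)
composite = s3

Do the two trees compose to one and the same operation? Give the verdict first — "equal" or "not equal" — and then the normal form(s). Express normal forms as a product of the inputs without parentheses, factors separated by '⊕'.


In normal form, the first expression is x4 ⊕ x2 ⊕ x1 ⊕ x3
In normal form, the second expression is x3 ⊕ x4 ⊕ x2 ⊕ x1
The normal forms differ: not equal.

not equal: they reduce to x4 ⊕ x2 ⊕ x1 ⊕ x3 and x3 ⊕ x4 ⊕ x2 ⊕ x1


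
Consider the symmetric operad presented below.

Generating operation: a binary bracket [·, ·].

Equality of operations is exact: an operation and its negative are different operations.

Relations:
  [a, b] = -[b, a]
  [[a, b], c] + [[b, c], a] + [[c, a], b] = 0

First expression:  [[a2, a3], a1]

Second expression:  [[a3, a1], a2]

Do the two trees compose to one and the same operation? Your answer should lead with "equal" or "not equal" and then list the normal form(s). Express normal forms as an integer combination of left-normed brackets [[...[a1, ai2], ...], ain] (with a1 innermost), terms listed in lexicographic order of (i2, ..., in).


not equal: they reduce to -[[a1, a2], a3] + [[a1, a3], a2] and -[[a1, a3], a2]

In normal form, the first expression is -[[a1, a2], a3] + [[a1, a3], a2]
In normal form, the second expression is -[[a1, a3], a2]
The normal forms differ: not equal.


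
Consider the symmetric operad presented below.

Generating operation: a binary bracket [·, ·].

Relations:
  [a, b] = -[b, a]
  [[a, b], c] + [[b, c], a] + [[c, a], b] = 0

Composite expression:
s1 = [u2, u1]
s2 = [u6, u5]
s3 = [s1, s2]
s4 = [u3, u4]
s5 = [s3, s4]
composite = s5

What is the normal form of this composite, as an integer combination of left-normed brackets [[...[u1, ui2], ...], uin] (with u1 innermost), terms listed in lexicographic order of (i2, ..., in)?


In the tensor algebra, words opening u1 carry the u1-anchored form.
Composite bracket: [[[u2, u1], [u6, u5]], [u3, u4]]
Under [a, b] = ab - ba we get 32 signed associative words (2^5 = 32).
Words beginning with u1 determine it all:
  sign of u1u2u5u6u3u4 is +1, so it contributes +[[[[[u1, u2], u5], u6], u3], u4]
  sign of u1u2u5u6u4u3 is -1, so it contributes -[[[[[u1, u2], u5], u6], u4], u3]
  sign of u1u2u6u5u3u4 is -1, so it contributes -[[[[[u1, u2], u6], u5], u3], u4]
  sign of u1u2u6u5u4u3 is +1, so it contributes +[[[[[u1, u2], u6], u5], u4], u3]

[[[[[u1, u2], u5], u6], u3], u4] - [[[[[u1, u2], u5], u6], u4], u3] - [[[[[u1, u2], u6], u5], u3], u4] + [[[[[u1, u2], u6], u5], u4], u3]


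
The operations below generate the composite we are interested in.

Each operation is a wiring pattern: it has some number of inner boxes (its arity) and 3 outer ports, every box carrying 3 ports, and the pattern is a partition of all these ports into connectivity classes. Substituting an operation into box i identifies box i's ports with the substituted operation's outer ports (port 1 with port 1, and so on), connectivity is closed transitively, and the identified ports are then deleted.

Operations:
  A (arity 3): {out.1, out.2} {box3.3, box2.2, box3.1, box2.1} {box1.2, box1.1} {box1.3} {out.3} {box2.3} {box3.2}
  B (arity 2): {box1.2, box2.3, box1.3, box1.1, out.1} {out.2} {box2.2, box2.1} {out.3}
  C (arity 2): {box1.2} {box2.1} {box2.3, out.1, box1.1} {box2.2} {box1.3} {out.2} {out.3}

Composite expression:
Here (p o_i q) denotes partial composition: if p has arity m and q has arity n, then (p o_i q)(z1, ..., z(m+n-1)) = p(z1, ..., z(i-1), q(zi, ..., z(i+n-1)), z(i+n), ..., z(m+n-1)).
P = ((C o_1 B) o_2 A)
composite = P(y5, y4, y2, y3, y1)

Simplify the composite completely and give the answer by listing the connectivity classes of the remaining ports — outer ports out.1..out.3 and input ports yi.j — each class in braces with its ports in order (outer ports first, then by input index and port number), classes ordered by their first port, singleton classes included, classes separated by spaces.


{out.1, y1.3, y5.1, y5.2, y5.3} {out.2} {out.3} {y1.1} {y1.2} {y2.1, y2.2, y3.1, y3.3} {y2.3} {y3.2} {y4.1, y4.2} {y4.3}

Two ports join when wires chain via C-identified ports.
A over (y4, y2, y3) gives {out.1, out.2} {out.3} {y2.1, y2.2, y3.1, y3.3} {y2.3} {y3.2} {y4.1, y4.2} {y4.3}, out.j being that stage's outer ports
B over (y5, y4, y2, y3) gives {out.1, y5.1, y5.2, y5.3} {out.2} {out.3} {y2.1, y2.2, y3.1, y3.3} {y2.3} {y3.2} {y4.1, y4.2} {y4.3}, out.j being that stage's outer ports
C over (y5, y4, y2, y3, y1) gives {out.1, y1.3, y5.1, y5.2, y5.3} {out.2} {out.3} {y1.1} {y1.2} {y2.1, y2.2, y3.1, y3.3} {y2.3} {y3.2} {y4.1, y4.2} {y4.3}, out.j being that stage's outer ports


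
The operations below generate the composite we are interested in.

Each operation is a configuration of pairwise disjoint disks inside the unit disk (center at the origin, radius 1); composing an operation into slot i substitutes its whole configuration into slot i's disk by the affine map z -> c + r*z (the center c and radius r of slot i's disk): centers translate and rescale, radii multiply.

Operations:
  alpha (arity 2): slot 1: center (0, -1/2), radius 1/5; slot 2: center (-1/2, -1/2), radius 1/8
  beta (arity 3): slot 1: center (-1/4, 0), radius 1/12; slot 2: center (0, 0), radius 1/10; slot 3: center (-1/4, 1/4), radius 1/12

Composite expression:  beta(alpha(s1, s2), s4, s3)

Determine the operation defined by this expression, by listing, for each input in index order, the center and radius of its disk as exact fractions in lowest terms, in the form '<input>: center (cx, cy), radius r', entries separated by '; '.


Only the slot chain above each s matters under beta; compose those maps.
for s1, the 2-step affine chain lands on center (-1/4, -1/24), radius 1/60
for s2, the 2-step affine chain lands on center (-7/24, -1/24), radius 1/96
for s4, the 1-step affine chain lands on center (0, 0), radius 1/10
for s3, the 1-step affine chain lands on center (-1/4, 1/4), radius 1/12

s1: center (-1/4, -1/24), radius 1/60; s2: center (-7/24, -1/24), radius 1/96; s3: center (-1/4, 1/4), radius 1/12; s4: center (0, 0), radius 1/10


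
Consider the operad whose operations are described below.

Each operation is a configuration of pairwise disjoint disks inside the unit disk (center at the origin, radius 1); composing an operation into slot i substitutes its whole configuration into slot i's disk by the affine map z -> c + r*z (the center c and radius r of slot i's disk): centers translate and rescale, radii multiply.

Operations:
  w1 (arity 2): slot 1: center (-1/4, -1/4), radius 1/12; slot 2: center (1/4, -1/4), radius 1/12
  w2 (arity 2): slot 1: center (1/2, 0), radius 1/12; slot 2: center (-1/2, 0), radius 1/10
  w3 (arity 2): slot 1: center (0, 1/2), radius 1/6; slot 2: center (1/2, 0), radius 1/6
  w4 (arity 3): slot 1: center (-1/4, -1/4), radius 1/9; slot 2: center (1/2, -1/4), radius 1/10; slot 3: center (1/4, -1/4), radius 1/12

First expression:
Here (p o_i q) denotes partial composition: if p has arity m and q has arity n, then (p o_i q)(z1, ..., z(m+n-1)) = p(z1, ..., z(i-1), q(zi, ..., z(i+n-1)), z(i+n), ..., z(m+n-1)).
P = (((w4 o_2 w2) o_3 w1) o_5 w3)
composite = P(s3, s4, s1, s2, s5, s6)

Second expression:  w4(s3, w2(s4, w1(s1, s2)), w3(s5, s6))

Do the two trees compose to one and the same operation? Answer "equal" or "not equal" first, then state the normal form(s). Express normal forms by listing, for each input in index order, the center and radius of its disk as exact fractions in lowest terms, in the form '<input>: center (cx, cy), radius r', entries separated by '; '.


equal: each reduces to s1: center (179/400, -101/400), radius 1/1200; s2: center (181/400, -101/400), radius 1/1200; s3: center (-1/4, -1/4), radius 1/9; s4: center (11/20, -1/4), radius 1/120; s5: center (1/4, -5/24), radius 1/72; s6: center (7/24, -1/4), radius 1/72

The first expression reduces to s1: center (179/400, -101/400), radius 1/1200; s2: center (181/400, -101/400), radius 1/1200; s3: center (-1/4, -1/4), radius 1/9; s4: center (11/20, -1/4), radius 1/120; s5: center (1/4, -5/24), radius 1/72; s6: center (7/24, -1/4), radius 1/72
The second expression reduces to s1: center (179/400, -101/400), radius 1/1200; s2: center (181/400, -101/400), radius 1/1200; s3: center (-1/4, -1/4), radius 1/9; s4: center (11/20, -1/4), radius 1/120; s5: center (1/4, -5/24), radius 1/72; s6: center (7/24, -1/4), radius 1/72
Same normal form: equal.
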